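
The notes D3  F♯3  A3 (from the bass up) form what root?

D, F#, A are the tones of a D major triad (D–F#–A), making D the root.

D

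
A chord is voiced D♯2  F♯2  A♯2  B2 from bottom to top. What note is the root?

The distinct letter names are D#, F#, A#, B. Arranged as a stack of thirds they read B–D#–F#–A#, so B is the root (a B major seventh chord).

B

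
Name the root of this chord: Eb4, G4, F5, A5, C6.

F

Reordering Eb, G, F, A, C into stacked thirds gives F–A–C–Eb–G; the bottom of that stack, F, is the root.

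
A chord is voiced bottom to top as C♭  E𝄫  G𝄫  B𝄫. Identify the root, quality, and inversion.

Reducing to letter names: Cb, Ebb, Gbb, Bbb. These stack in thirds as Cb–Ebb–Gbb–Bbb — a Cb half-diminished seventh chord.
The lowest note is Cb, the root of the chord, so this is root position (figured bass 7).

Cb half-diminished seventh, root position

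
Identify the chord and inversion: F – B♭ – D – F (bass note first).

Bb major, second inversion

The distinct note names are F, Bb, D. Stacked in thirds they read Bb–D–F, which is a major triad on Bb.
With the fifth (F) in the bass, the chord is in second inversion (figured bass 6/4).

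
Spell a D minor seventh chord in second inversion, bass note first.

A, C, D, F

D minor seventh is D–F–A–C. Second inversion puts the fifth (A) in the bass, with the remaining tones above: A, C, D, F.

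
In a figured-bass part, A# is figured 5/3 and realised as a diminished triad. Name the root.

A#

The figures 5/3 mean the root of the chord is in the bass. If A# is the root of a diminished triad, the root is A# (chord tones A#–C#–E).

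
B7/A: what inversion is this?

B7/A means B dominant seventh with A in the bass. A is the seventh of B dominant seventh (B–D#–F#–A), so this is third inversion.

third inversion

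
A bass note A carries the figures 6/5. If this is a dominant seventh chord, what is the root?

The figures 6/5 mean the third of the chord is in the bass. If A is the third of a dominant seventh chord, the root is F (chord tones F–A–C–Eb).

F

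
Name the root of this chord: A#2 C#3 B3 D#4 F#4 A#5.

B

A#, C#, B, D#, F# are the tones of a B major ninth chord (B–D#–F#–A#–C#), making B the root.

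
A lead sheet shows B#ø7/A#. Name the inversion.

B#ø7/A# means B# half-diminished seventh with A# in the bass. A# is the seventh of B# half-diminished seventh (B#–D#–F#–A#), so this is third inversion.

third inversion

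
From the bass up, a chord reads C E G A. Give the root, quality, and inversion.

A minor seventh, first inversion

The distinct note names are C, E, G, A. Stacked in thirds they read A–C–E–G, which is a minor seventh chord on A.
C is the third of A minor seventh; third in the bass means first inversion (figured bass 6/5).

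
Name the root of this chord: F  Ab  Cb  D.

D

Reordering F, Ab, Cb, D into stacked thirds gives D–F–Ab–Cb; the bottom of that stack, D, is the root.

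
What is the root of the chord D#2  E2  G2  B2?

E

Reordering D#, E, G, B into stacked thirds gives E–G–B–D#; the bottom of that stack, E, is the root.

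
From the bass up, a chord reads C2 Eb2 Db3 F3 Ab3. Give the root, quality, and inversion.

Db major ninth, third inversion

The pitch classes C, Eb, Db, F, Ab arrange in thirds as Db–F–Ab–C–Eb: a Db major ninth chord.
C is the seventh of Db major ninth; seventh in the bass means third inversion.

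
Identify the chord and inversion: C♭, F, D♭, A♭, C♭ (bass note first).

Db dominant seventh, third inversion

The pitch classes Cb, F, Db, Ab arrange in thirds as Db–F–Ab–Cb: a Db dominant seventh chord.
With the seventh (Cb) in the bass, the chord is in third inversion (figured bass 4/2).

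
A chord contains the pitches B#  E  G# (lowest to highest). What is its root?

The distinct letter names are B#, E, G#. Arranged as a stack of thirds they read E–G#–B#, so E is the root (an E augmented triad).

E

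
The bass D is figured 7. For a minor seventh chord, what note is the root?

D

The figures 7 mean the root of the chord is in the bass. If D is the root of a minor seventh chord, the root is D (chord tones D–F–A–C).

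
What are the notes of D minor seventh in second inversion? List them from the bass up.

D minor seventh is D–F–A–C. Second inversion puts the fifth (A) in the bass, with the remaining tones above: A, C, D, F.

A, C, D, F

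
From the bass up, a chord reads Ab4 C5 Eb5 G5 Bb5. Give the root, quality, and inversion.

Reducing to letter names: Ab, C, Eb, G, Bb. These stack in thirds as Ab–C–Eb–G–Bb — an Ab major ninth chord.
The lowest note is Ab, the root of the chord, so this is root position.

Ab major ninth, root position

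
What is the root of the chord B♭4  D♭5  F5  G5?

The distinct letter names are Bb, Db, F, G. Arranged as a stack of thirds they read G–Bb–Db–F, so G is the root (a G half-diminished seventh chord).

G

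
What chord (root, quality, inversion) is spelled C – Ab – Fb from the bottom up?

Fb augmented, second inversion

Reducing to letter names: C, Ab, Fb. These stack in thirds as Fb–Ab–C — an Fb augmented triad.
The lowest note is C, the fifth of the chord, so this is second inversion (figured bass 6/4).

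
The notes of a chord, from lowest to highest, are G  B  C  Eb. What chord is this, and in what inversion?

C minor-major seventh, second inversion

Reducing to letter names: G, B, C, Eb. These stack in thirds as C–Eb–G–B — a C minor-major seventh chord.
G is the fifth of C minor-major seventh; fifth in the bass means second inversion (figured bass 4/3).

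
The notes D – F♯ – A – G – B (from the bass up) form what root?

Reordering D, F#, A, G, B into stacked thirds gives G–B–D–F#–A; the bottom of that stack, G, is the root.

G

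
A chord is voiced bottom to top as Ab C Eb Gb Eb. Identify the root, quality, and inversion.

Reducing to letter names: Ab, C, Eb, Gb. These stack in thirds as Ab–C–Eb–Gb — an Ab dominant seventh chord.
With the root (Ab) in the bass, the chord is in root position (figured bass 7).

Ab dominant seventh, root position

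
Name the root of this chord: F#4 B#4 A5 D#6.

B#

Reordering F#, B#, A, D# into stacked thirds gives B#–D#–F#–A; the bottom of that stack, B#, is the root.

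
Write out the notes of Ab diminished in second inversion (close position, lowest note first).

Ebb, Ab, Cb

Ab diminished is Ab–Cb–Ebb. Second inversion puts the fifth (Ebb) in the bass, with the remaining tones above: Ebb, Ab, Cb.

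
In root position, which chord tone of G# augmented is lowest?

The root of G# augmented (G#–B#–D##) is G#; that is the bass in root position.

G#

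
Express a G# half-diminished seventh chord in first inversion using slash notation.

G#ø7/B

First inversion of G# half-diminished seventh has the third (B) in the bass. As a slash chord: G#ø7/B.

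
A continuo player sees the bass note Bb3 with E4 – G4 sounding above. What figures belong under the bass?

6/4

The notes Bb, E, G stack in thirds as E–G–Bb — an E diminished triad. The bass Bb is the fifth, so this is second inversion: figured 6/4.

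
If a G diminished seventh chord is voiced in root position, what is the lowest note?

In root position the root is lowest. For G diminished seventh (G–Bb–Db–Fb) that is G.

G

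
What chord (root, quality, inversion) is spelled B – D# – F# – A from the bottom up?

B dominant seventh, root position

Reducing to letter names: B, D#, F#, A. These stack in thirds as B–D#–F#–A — a B dominant seventh chord.
B is the root of B dominant seventh; root in the bass means root position (figured bass 7).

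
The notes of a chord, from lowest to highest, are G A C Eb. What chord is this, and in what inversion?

The distinct note names are G, A, C, Eb. Stacked in thirds they read A–C–Eb–G, which is a half-diminished seventh chord on A.
G is the seventh of A half-diminished seventh; seventh in the bass means third inversion (figured bass 4/2).

A half-diminished seventh, third inversion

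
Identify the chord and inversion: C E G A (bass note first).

Reducing to letter names: C, E, G, A. These stack in thirds as A–C–E–G — an A minor seventh chord.
With the third (C) in the bass, the chord is in first inversion (figured bass 6/5).

A minor seventh, first inversion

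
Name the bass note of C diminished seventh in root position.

C

In root position the root is lowest. For C diminished seventh (C–Eb–Gb–Bbb) that is C.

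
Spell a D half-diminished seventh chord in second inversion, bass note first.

Ab, C, D, F

Spelling D half-diminished seventh: D–F–Ab–C. In second inversion the fifth is bass, giving Ab, C, D, F from the bottom.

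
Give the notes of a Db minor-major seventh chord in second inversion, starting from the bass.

Ab, C, Db, Fb

The chord tones are Db–Fb–Ab–C. With the fifth (Ab) lowest for second inversion: Ab, C, Db, Fb.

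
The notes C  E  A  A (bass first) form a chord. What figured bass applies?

6

The notes C, E, A stack in thirds as A–C–E — an A minor triad. The bass C is the third, so this is first inversion: figured 6.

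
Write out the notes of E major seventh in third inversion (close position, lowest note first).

Spelling E major seventh: E–G#–B–D#. In third inversion the seventh is bass, giving D#, E, G#, B from the bottom.

D#, E, G#, B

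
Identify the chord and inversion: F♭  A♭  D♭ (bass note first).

Db minor, first inversion

The distinct note names are Fb, Ab, Db. Stacked in thirds they read Db–Fb–Ab, which is a minor triad on Db.
With the third (Fb) in the bass, the chord is in first inversion (figured bass 6).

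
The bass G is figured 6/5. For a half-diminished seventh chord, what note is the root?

The figures 6/5 mean the third of the chord is in the bass. If G is the third of a half-diminished seventh chord, the root is E (chord tones E–G–Bb–D).

E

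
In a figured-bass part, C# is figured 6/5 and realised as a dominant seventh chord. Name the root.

A

The figures 6/5 mean the third of the chord is in the bass. If C# is the third of a dominant seventh chord, the root is A (chord tones A–C#–E–G).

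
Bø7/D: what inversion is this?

first inversion

Bø7/D means B half-diminished seventh with D in the bass. D is the third of B half-diminished seventh (B–D–F–A), so this is first inversion.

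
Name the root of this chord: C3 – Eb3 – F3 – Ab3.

F

C, Eb, F, Ab are the tones of an F minor seventh chord (F–Ab–C–Eb), making F the root.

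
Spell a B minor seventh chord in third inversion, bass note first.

A, B, D, F#

The chord tones are B–D–F#–A. With the seventh (A) lowest for third inversion: A, B, D, F#.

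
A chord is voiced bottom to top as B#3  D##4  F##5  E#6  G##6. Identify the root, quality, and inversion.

The pitch classes B#, D##, F##, E#, G## arrange in thirds as E#–G##–B#–D##–F##: an E# major ninth chord.
With the fifth (B#) in the bass, the chord is in second inversion.

E# major ninth, second inversion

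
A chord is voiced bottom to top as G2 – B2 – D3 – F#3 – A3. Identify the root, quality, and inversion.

G major ninth, root position

The distinct note names are G, B, D, F#, A. Stacked in thirds they read G–B–D–F#–A, which is a major ninth chord on G.
G is the root of G major ninth; root in the bass means root position.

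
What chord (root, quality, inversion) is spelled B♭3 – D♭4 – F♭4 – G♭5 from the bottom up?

Gb dominant seventh, first inversion

Reducing to letter names: Bb, Db, Fb, Gb. These stack in thirds as Gb–Bb–Db–Fb — a Gb dominant seventh chord.
Bb is the third of Gb dominant seventh; third in the bass means first inversion (figured bass 6/5).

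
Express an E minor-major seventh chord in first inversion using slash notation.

Em(maj7)/G

First inversion of E minor-major seventh has the third (G) in the bass. As a slash chord: Em(maj7)/G.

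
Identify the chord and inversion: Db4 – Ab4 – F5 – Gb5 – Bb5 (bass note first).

Gb major ninth, second inversion

The distinct note names are Db, Ab, F, Gb, Bb. Stacked in thirds they read Gb–Bb–Db–F–Ab, which is a major ninth chord on Gb.
Db is the fifth of Gb major ninth; fifth in the bass means second inversion.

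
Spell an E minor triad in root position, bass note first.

E minor is E–G–B. Root position puts the root (E) in the bass, with the remaining tones above: E, G, B.

E, G, B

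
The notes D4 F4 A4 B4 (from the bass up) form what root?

B

The distinct letter names are D, F, A, B. Arranged as a stack of thirds they read B–D–F–A, so B is the root (a B half-diminished seventh chord).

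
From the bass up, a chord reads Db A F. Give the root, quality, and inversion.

The distinct note names are Db, A, F. Stacked in thirds they read Db–F–A, which is an augmented triad on Db.
With the root (Db) in the bass, the chord is in root position (figured bass 5/3).

Db augmented, root position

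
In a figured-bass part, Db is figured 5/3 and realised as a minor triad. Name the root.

Db

The figures 5/3 mean the root of the chord is in the bass. If Db is the root of a minor triad, the root is Db (chord tones Db–Fb–Ab).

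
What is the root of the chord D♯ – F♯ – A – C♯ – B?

The distinct letter names are D#, F#, A, C#, B. Arranged as a stack of thirds they read B–D#–F#–A–C#, so B is the root (a B dominant ninth chord).

B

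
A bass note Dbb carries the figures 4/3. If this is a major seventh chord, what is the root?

The figures 4/3 mean the fifth of the chord is in the bass. If Dbb is the fifth of a major seventh chord, the root is Gbb (chord tones Gbb–Bbb–Dbb–Fb).

Gbb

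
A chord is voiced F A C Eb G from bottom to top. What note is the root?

F

Reordering F, A, C, Eb, G into stacked thirds gives F–A–C–Eb–G; the bottom of that stack, F, is the root.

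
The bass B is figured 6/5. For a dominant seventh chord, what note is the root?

G

The figures 6/5 mean the third of the chord is in the bass. If B is the third of a dominant seventh chord, the root is G (chord tones G–B–D–F).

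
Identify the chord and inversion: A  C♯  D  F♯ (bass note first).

D major seventh, second inversion

Reducing to letter names: A, C#, D, F#. These stack in thirds as D–F#–A–C# — a D major seventh chord.
The lowest note is A, the fifth of the chord, so this is second inversion (figured bass 4/3).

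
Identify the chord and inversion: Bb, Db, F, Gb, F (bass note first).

The distinct note names are Bb, Db, F, Gb. Stacked in thirds they read Gb–Bb–Db–F, which is a major seventh chord on Gb.
The lowest note is Bb, the third of the chord, so this is first inversion (figured bass 6/5).

Gb major seventh, first inversion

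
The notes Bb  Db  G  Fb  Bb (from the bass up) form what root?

The distinct letter names are Bb, Db, G, Fb. Arranged as a stack of thirds they read G–Bb–Db–Fb, so G is the root (a G diminished seventh chord).

G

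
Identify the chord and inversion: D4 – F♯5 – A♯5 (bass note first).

D augmented, root position

The pitch classes D, F#, A# arrange in thirds as D–F#–A#: a D augmented triad.
With the root (D) in the bass, the chord is in root position (figured bass 5/3).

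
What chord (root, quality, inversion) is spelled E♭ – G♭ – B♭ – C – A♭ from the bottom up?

Ab dominant ninth, second inversion

Reducing to letter names: Eb, Gb, Bb, C, Ab. These stack in thirds as Ab–C–Eb–Gb–Bb — an Ab dominant ninth chord.
Eb is the fifth of Ab dominant ninth; fifth in the bass means second inversion.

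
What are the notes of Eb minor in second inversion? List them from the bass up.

The chord tones are Eb–Gb–Bb. With the fifth (Bb) lowest for second inversion: Bb, Eb, Gb.

Bb, Eb, Gb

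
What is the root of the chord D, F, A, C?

D, F, A, C are the tones of a D minor seventh chord (D–F–A–C), making D the root.

D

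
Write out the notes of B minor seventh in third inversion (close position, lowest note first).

B minor seventh is B–D–F#–A. Third inversion puts the seventh (A) in the bass, with the remaining tones above: A, B, D, F#.

A, B, D, F#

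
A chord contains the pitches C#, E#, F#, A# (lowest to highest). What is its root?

F#

Reordering C#, E#, F#, A# into stacked thirds gives F#–A#–C#–E#; the bottom of that stack, F#, is the root.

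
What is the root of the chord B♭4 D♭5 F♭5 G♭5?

Gb

Reordering Bb, Db, Fb, Gb into stacked thirds gives Gb–Bb–Db–Fb; the bottom of that stack, Gb, is the root.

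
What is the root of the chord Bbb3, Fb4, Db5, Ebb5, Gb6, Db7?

Ebb

Reordering Bbb, Fb, Db, Ebb, Gb into stacked thirds gives Ebb–Gb–Bbb–Db–Fb; the bottom of that stack, Ebb, is the root.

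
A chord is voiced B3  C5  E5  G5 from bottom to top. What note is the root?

C

Reordering B, C, E, G into stacked thirds gives C–E–G–B; the bottom of that stack, C, is the root.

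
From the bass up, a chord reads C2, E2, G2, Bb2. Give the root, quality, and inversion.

The pitch classes C, E, G, Bb arrange in thirds as C–E–G–Bb: a C dominant seventh chord.
The lowest note is C, the root of the chord, so this is root position (figured bass 7).

C dominant seventh, root position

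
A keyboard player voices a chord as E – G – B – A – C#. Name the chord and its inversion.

A dominant ninth, second inversion

The distinct note names are E, G, B, A, C#. Stacked in thirds they read A–C#–E–G–B, which is a dominant ninth chord on A.
E is the fifth of A dominant ninth; fifth in the bass means second inversion.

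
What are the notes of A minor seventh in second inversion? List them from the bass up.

The chord tones are A–C–E–G. With the fifth (E) lowest for second inversion: E, G, A, C.

E, G, A, C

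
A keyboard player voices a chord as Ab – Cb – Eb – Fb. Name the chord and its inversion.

Reducing to letter names: Ab, Cb, Eb, Fb. These stack in thirds as Fb–Ab–Cb–Eb — an Fb major seventh chord.
Ab is the third of Fb major seventh; third in the bass means first inversion (figured bass 6/5).

Fb major seventh, first inversion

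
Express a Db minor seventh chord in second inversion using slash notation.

Second inversion of Db minor seventh has the fifth (Ab) in the bass. As a slash chord: Dbm7/Ab.

Dbm7/Ab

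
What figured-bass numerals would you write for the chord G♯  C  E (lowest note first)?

6/4

The notes G#, C, E stack in thirds as C–E–G# — a C augmented triad. The bass G# is the fifth, so this is second inversion: figured 6/4.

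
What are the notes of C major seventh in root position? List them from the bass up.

Spelling C major seventh: C–E–G–B. In root position the root is bass, giving C, E, G, B from the bottom.

C, E, G, B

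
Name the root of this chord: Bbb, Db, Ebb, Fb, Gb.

The distinct letter names are Bbb, Db, Ebb, Fb, Gb. Arranged as a stack of thirds they read Ebb–Gb–Bbb–Db–Fb, so Ebb is the root (an Ebb major ninth chord).

Ebb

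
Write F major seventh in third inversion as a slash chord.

Third inversion of F major seventh has the seventh (E) in the bass. As a slash chord: Fmaj7/E.

Fmaj7/E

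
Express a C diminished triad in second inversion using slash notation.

Second inversion of C diminished has the fifth (Gb) in the bass. As a slash chord: Cdim/Gb.

Cdim/Gb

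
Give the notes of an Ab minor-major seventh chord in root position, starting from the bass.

Ab, Cb, Eb, G

Spelling Ab minor-major seventh: Ab–Cb–Eb–G. In root position the root is bass, giving Ab, Cb, Eb, G from the bottom.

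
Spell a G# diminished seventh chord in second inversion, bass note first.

Spelling G# diminished seventh: G#–B–D–F. In second inversion the fifth is bass, giving D, F, G#, B from the bottom.

D, F, G#, B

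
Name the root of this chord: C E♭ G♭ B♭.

C

Reordering C, Eb, Gb, Bb into stacked thirds gives C–Eb–Gb–Bb; the bottom of that stack, C, is the root.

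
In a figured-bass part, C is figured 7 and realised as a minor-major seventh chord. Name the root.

The figures 7 mean the root of the chord is in the bass. If C is the root of a minor-major seventh chord, the root is C (chord tones C–Eb–G–B).

C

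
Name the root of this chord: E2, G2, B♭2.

Reordering E, G, Bb into stacked thirds gives E–G–Bb; the bottom of that stack, E, is the root.

E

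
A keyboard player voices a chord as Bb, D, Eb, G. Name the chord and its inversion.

Eb major seventh, second inversion

The distinct note names are Bb, D, Eb, G. Stacked in thirds they read Eb–G–Bb–D, which is a major seventh chord on Eb.
The lowest note is Bb, the fifth of the chord, so this is second inversion (figured bass 4/3).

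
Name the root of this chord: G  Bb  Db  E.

E

Reordering G, Bb, Db, E into stacked thirds gives E–G–Bb–Db; the bottom of that stack, E, is the root.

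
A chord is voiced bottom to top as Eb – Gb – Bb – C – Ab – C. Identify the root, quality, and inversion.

The pitch classes Eb, Gb, Bb, C, Ab arrange in thirds as Ab–C–Eb–Gb–Bb: an Ab dominant ninth chord.
Eb is the fifth of Ab dominant ninth; fifth in the bass means second inversion.

Ab dominant ninth, second inversion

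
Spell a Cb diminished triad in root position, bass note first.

Cb, Ebb, Gbb

Cb diminished is Cb–Ebb–Gbb. Root position puts the root (Cb) in the bass, with the remaining tones above: Cb, Ebb, Gbb.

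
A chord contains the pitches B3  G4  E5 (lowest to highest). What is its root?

B, G, E are the tones of an E minor triad (E–G–B), making E the root.

E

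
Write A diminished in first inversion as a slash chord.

First inversion of A diminished has the third (C) in the bass. As a slash chord: Adim/C.

Adim/C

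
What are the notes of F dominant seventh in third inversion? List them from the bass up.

Eb, F, A, C

The chord tones are F–A–C–Eb. With the seventh (Eb) lowest for third inversion: Eb, F, A, C.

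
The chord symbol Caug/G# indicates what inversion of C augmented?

second inversion

Caug/G# means C augmented with G# in the bass. G# is the fifth of C augmented (C–E–G#), so this is second inversion.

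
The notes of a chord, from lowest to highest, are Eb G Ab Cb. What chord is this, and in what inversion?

Ab minor-major seventh, second inversion

The pitch classes Eb, G, Ab, Cb arrange in thirds as Ab–Cb–Eb–G: an Ab minor-major seventh chord.
Eb is the fifth of Ab minor-major seventh; fifth in the bass means second inversion (figured bass 4/3).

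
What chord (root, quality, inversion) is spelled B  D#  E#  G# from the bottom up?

E# half-diminished seventh, second inversion

Reducing to letter names: B, D#, E#, G#. These stack in thirds as E#–G#–B–D# — an E# half-diminished seventh chord.
The lowest note is B, the fifth of the chord, so this is second inversion (figured bass 4/3).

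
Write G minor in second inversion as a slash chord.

Gm/D

Second inversion of G minor has the fifth (D) in the bass. As a slash chord: Gm/D.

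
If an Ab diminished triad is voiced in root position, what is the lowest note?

Ab

The root of Ab diminished (Ab–Cb–Ebb) is Ab; that is the bass in root position.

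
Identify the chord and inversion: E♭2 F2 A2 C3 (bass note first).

F dominant seventh, third inversion

Reducing to letter names: Eb, F, A, C. These stack in thirds as F–A–C–Eb — an F dominant seventh chord.
With the seventh (Eb) in the bass, the chord is in third inversion (figured bass 4/2).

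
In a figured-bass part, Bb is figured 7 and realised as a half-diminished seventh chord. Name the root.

The figures 7 mean the root of the chord is in the bass. If Bb is the root of a half-diminished seventh chord, the root is Bb (chord tones Bb–Db–Fb–Ab).

Bb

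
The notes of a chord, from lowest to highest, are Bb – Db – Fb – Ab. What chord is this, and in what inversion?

Reducing to letter names: Bb, Db, Fb, Ab. These stack in thirds as Bb–Db–Fb–Ab — a Bb half-diminished seventh chord.
The lowest note is Bb, the root of the chord, so this is root position (figured bass 7).

Bb half-diminished seventh, root position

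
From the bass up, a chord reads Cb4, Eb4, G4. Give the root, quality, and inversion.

The pitch classes Cb, Eb, G arrange in thirds as Cb–Eb–G: a Cb augmented triad.
Cb is the root of Cb augmented; root in the bass means root position (figured bass 5/3).

Cb augmented, root position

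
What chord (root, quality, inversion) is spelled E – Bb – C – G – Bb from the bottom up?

The distinct note names are E, Bb, C, G. Stacked in thirds they read C–E–G–Bb, which is a dominant seventh chord on C.
The lowest note is E, the third of the chord, so this is first inversion (figured bass 6/5).

C dominant seventh, first inversion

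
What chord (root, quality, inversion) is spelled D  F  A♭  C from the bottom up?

D half-diminished seventh, root position

The distinct note names are D, F, Ab, C. Stacked in thirds they read D–F–Ab–C, which is a half-diminished seventh chord on D.
The lowest note is D, the root of the chord, so this is root position (figured bass 7).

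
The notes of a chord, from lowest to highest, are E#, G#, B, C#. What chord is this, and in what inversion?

C# dominant seventh, first inversion

The pitch classes E#, G#, B, C# arrange in thirds as C#–E#–G#–B: a C# dominant seventh chord.
E# is the third of C# dominant seventh; third in the bass means first inversion (figured bass 6/5).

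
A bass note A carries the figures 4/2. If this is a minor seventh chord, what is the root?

The figures 4/2 mean the seventh of the chord is in the bass. If A is the seventh of a minor seventh chord, the root is B (chord tones B–D–F#–A).

B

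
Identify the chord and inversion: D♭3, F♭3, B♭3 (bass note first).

Reducing to letter names: Db, Fb, Bb. These stack in thirds as Bb–Db–Fb — a Bb diminished triad.
Db is the third of Bb diminished; third in the bass means first inversion (figured bass 6).

Bb diminished, first inversion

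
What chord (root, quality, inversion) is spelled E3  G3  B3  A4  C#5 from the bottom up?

The pitch classes E, G, B, A, C# arrange in thirds as A–C#–E–G–B: an A dominant ninth chord.
With the fifth (E) in the bass, the chord is in second inversion.

A dominant ninth, second inversion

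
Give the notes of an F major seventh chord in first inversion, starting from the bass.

A, C, E, F

F major seventh is F–A–C–E. First inversion puts the third (A) in the bass, with the remaining tones above: A, C, E, F.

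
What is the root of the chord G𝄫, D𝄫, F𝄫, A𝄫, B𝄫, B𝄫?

Gbb

Gbb, Dbb, Fbb, Abb, Bbb are the tones of a Gbb dominant ninth chord (Gbb–Bbb–Dbb–Fbb–Abb), making Gbb the root.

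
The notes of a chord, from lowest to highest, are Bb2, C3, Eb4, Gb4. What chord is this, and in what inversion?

Reducing to letter names: Bb, C, Eb, Gb. These stack in thirds as C–Eb–Gb–Bb — a C half-diminished seventh chord.
Bb is the seventh of C half-diminished seventh; seventh in the bass means third inversion (figured bass 4/2).

C half-diminished seventh, third inversion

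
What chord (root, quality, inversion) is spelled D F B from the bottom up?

B diminished, first inversion

Reducing to letter names: D, F, B. These stack in thirds as B–D–F — a B diminished triad.
With the third (D) in the bass, the chord is in first inversion (figured bass 6).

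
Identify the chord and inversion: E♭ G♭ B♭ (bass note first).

Eb minor, root position

The pitch classes Eb, Gb, Bb arrange in thirds as Eb–Gb–Bb: an Eb minor triad.
Eb is the root of Eb minor; root in the bass means root position (figured bass 5/3).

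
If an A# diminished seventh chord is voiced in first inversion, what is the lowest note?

C#

In first inversion the third is lowest. For A# diminished seventh (A#–C#–E–G) that is C#.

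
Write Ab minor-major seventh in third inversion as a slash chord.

Abm(maj7)/G

Third inversion of Ab minor-major seventh has the seventh (G) in the bass. As a slash chord: Abm(maj7)/G.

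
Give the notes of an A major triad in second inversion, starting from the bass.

E, A, C#

The chord tones are A–C#–E. With the fifth (E) lowest for second inversion: E, A, C#.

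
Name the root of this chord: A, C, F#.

F#

The distinct letter names are A, C, F#. Arranged as a stack of thirds they read F#–A–C, so F# is the root (an F# diminished triad).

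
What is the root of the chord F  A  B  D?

Reordering F, A, B, D into stacked thirds gives B–D–F–A; the bottom of that stack, B, is the root.

B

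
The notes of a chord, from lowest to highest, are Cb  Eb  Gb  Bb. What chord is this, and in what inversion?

Cb major seventh, root position

Reducing to letter names: Cb, Eb, Gb, Bb. These stack in thirds as Cb–Eb–Gb–Bb — a Cb major seventh chord.
With the root (Cb) in the bass, the chord is in root position (figured bass 7).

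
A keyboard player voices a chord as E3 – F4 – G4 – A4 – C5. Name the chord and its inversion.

F major ninth, third inversion

Reducing to letter names: E, F, G, A, C. These stack in thirds as F–A–C–E–G — an F major ninth chord.
With the seventh (E) in the bass, the chord is in third inversion.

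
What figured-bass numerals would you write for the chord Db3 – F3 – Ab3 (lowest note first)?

The notes Db, F, Ab stack in thirds as Db–F–Ab — a Db major triad. The bass Db is the root, so this is root position: figured 5/3.

5/3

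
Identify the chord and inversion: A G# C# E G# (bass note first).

Reducing to letter names: A, G#, C#, E. These stack in thirds as A–C#–E–G# — an A major seventh chord.
With the root (A) in the bass, the chord is in root position (figured bass 7).

A major seventh, root position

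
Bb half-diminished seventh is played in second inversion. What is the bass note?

Fb

Bb half-diminished seventh is Bb–Db–Fb–Ab. Second inversion places the fifth in the bass: Fb.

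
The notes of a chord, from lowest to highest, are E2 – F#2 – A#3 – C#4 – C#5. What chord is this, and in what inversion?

F# dominant seventh, third inversion

Reducing to letter names: E, F#, A#, C#. These stack in thirds as F#–A#–C#–E — an F# dominant seventh chord.
The lowest note is E, the seventh of the chord, so this is third inversion (figured bass 4/2).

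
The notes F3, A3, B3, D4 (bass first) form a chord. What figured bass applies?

The notes F, A, B, D stack in thirds as B–D–F–A — a B half-diminished seventh chord. The bass F is the fifth, so this is second inversion: figured 4/3.

4/3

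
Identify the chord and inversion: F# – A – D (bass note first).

The distinct note names are F#, A, D. Stacked in thirds they read D–F#–A, which is a major triad on D.
F# is the third of D major; third in the bass means first inversion (figured bass 6).

D major, first inversion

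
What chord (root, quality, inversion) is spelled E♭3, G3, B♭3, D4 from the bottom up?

The pitch classes Eb, G, Bb, D arrange in thirds as Eb–G–Bb–D: an Eb major seventh chord.
With the root (Eb) in the bass, the chord is in root position (figured bass 7).

Eb major seventh, root position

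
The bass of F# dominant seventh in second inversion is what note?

C#

F# dominant seventh is F#–A#–C#–E. Second inversion places the fifth in the bass: C#.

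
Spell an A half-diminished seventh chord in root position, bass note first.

Spelling A half-diminished seventh: A–C–Eb–G. In root position the root is bass, giving A, C, Eb, G from the bottom.

A, C, Eb, G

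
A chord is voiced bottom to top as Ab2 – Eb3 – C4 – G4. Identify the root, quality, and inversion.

The distinct note names are Ab, Eb, C, G. Stacked in thirds they read Ab–C–Eb–G, which is a major seventh chord on Ab.
With the root (Ab) in the bass, the chord is in root position (figured bass 7).

Ab major seventh, root position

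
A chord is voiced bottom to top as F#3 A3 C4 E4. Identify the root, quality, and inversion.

Reducing to letter names: F#, A, C, E. These stack in thirds as F#–A–C–E — an F# half-diminished seventh chord.
With the root (F#) in the bass, the chord is in root position (figured bass 7).

F# half-diminished seventh, root position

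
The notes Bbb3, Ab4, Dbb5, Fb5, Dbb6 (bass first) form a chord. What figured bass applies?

7

The notes Bbb, Ab, Dbb, Fb stack in thirds as Bbb–Dbb–Fb–Ab — a Bbb minor-major seventh chord. The bass Bbb is the root, so this is root position: figured 7.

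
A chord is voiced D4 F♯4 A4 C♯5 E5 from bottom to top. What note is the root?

D

The distinct letter names are D, F#, A, C#, E. Arranged as a stack of thirds they read D–F#–A–C#–E, so D is the root (a D major ninth chord).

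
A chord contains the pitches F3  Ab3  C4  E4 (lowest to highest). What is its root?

F

Reordering F, Ab, C, E into stacked thirds gives F–Ab–C–E; the bottom of that stack, F, is the root.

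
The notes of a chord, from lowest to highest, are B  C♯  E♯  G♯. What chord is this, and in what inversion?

The distinct note names are B, C#, E#, G#. Stacked in thirds they read C#–E#–G#–B, which is a dominant seventh chord on C#.
The lowest note is B, the seventh of the chord, so this is third inversion (figured bass 4/2).

C# dominant seventh, third inversion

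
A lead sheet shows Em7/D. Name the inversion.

Em7/D means E minor seventh with D in the bass. D is the seventh of E minor seventh (E–G–B–D), so this is third inversion.

third inversion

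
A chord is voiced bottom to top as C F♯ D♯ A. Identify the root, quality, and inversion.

D# diminished seventh, third inversion

The distinct note names are C, F#, D#, A. Stacked in thirds they read D#–F#–A–C, which is a diminished seventh chord on D#.
C is the seventh of D# diminished seventh; seventh in the bass means third inversion (figured bass 4/2).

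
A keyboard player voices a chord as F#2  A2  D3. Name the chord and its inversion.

The distinct note names are F#, A, D. Stacked in thirds they read D–F#–A, which is a major triad on D.
With the third (F#) in the bass, the chord is in first inversion (figured bass 6).

D major, first inversion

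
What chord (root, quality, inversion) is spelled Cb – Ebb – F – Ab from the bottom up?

F diminished seventh, second inversion

The pitch classes Cb, Ebb, F, Ab arrange in thirds as F–Ab–Cb–Ebb: an F diminished seventh chord.
The lowest note is Cb, the fifth of the chord, so this is second inversion (figured bass 4/3).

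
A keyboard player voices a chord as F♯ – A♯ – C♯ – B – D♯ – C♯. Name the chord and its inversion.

B major ninth, second inversion

The distinct note names are F#, A#, C#, B, D#. Stacked in thirds they read B–D#–F#–A#–C#, which is a major ninth chord on B.
F# is the fifth of B major ninth; fifth in the bass means second inversion.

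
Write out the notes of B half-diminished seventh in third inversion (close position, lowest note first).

B half-diminished seventh is B–D–F–A. Third inversion puts the seventh (A) in the bass, with the remaining tones above: A, B, D, F.

A, B, D, F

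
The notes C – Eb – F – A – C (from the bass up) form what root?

F

The distinct letter names are C, Eb, F, A. Arranged as a stack of thirds they read F–A–C–Eb, so F is the root (an F dominant seventh chord).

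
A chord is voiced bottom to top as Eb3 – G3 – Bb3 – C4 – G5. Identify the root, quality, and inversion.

C minor seventh, first inversion

The pitch classes Eb, G, Bb, C arrange in thirds as C–Eb–G–Bb: a C minor seventh chord.
With the third (Eb) in the bass, the chord is in first inversion (figured bass 6/5).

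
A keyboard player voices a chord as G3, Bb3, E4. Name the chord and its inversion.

Reducing to letter names: G, Bb, E. These stack in thirds as E–G–Bb — an E diminished triad.
The lowest note is G, the third of the chord, so this is first inversion (figured bass 6).

E diminished, first inversion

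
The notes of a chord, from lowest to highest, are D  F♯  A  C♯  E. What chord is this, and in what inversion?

D major ninth, root position

The pitch classes D, F#, A, C#, E arrange in thirds as D–F#–A–C#–E: a D major ninth chord.
With the root (D) in the bass, the chord is in root position.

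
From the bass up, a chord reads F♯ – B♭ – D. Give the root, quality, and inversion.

Reducing to letter names: F#, Bb, D. These stack in thirds as Bb–D–F# — a Bb augmented triad.
F# is the fifth of Bb augmented; fifth in the bass means second inversion (figured bass 6/4).

Bb augmented, second inversion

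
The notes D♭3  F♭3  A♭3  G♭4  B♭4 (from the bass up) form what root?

Reordering Db, Fb, Ab, Gb, Bb into stacked thirds gives Gb–Bb–Db–Fb–Ab; the bottom of that stack, Gb, is the root.

Gb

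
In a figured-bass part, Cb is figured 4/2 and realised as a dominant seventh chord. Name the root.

Db

The figures 4/2 mean the seventh of the chord is in the bass. If Cb is the seventh of a dominant seventh chord, the root is Db (chord tones Db–F–Ab–Cb).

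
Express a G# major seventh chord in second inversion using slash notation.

G#maj7/D#

Second inversion of G# major seventh has the fifth (D#) in the bass. As a slash chord: G#maj7/D#.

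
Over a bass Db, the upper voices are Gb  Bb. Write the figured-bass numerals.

6/4

The notes Db, Gb, Bb stack in thirds as Gb–Bb–Db — a Gb major triad. The bass Db is the fifth, so this is second inversion: figured 6/4.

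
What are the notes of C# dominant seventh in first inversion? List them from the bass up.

E#, G#, B, C#

C# dominant seventh is C#–E#–G#–B. First inversion puts the third (E#) in the bass, with the remaining tones above: E#, G#, B, C#.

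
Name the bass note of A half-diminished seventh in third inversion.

In third inversion the seventh is lowest. For A half-diminished seventh (A–C–Eb–G) that is G.

G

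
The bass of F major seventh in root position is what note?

F

F major seventh is F–A–C–E. Root position places the root in the bass: F.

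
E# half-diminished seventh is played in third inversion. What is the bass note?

The seventh of E# half-diminished seventh (E#–G#–B–D#) is D#; that is the bass in third inversion.

D#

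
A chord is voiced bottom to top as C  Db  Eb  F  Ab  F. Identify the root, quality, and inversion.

The pitch classes C, Db, Eb, F, Ab arrange in thirds as Db–F–Ab–C–Eb: a Db major ninth chord.
The lowest note is C, the seventh of the chord, so this is third inversion.

Db major ninth, third inversion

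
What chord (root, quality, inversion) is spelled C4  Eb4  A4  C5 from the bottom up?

The pitch classes C, Eb, A arrange in thirds as A–C–Eb: an A diminished triad.
C is the third of A diminished; third in the bass means first inversion (figured bass 6).

A diminished, first inversion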